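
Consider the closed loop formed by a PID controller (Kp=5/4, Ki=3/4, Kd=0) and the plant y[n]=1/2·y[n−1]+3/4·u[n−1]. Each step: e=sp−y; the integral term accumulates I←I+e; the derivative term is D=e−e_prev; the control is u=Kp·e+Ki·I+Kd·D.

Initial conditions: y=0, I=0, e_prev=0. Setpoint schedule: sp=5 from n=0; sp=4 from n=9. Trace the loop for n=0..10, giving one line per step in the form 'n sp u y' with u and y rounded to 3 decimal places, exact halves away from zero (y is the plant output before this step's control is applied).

0 5 10.000 0.000
1 5 -1.250 7.500
2 5 6.250 2.813
3 5 1.328 6.094
4 5 4.609 4.043
5 5 2.456 5.479
6 5 3.892 4.581
7 5 2.950 5.209
8 5 3.578 4.817
9 4 1.165 5.092
10 4 3.690 3.420

(exact arithmetic carried between steps; '≈' marks a value shown rounded to 6 d.p. or computed from one; I and e_prev carry over from the previous line; the table rounds u and y to 3 d.p., halves away from zero)
n=0: y=0, sp=5, e=sp−y=5; I=5, D=e−e_prev=5; u=5/4·5+3/4·5+0·5=10; next y=1/2·0+3/4·10=7.5
n=1: y=7.5, sp=5, e=sp−y=-2.5; I=2.5, D=e−e_prev=-7.5; u=5/4·(-2.5)+3/4·2.5+0·(-7.5)=-1.25; next y=1/2·7.5+3/4·(-1.25)=2.8125
n=2: y=2.8125, sp=5, e=sp−y=2.1875; I=4.6875, D=e−e_prev=4.6875; u=5/4·2.1875+3/4·4.6875+0·4.6875=6.25; next y=1/2·2.8125+3/4·6.25=6.09375
n=3: y=6.09375, sp=5, e=sp−y=-1.09375; I=3.59375, D=e−e_prev=-3.28125; u=5/4·(-1.09375)+3/4·3.59375+0·(-3.28125)=1.328125; next y=1/2·6.09375+3/4·1.328125≈4.042969
n=4: y≈4.042969, sp=5, e=sp−y≈0.957031; I≈4.550781, D=e−e_prev≈2.050781; u=5/4·0.957031+3/4·4.550781+0·2.050781≈4.609375; next y=1/2·4.042969+3/4·4.609375≈5.478516
n=5: y≈5.478516, sp=5, e=sp−y≈-0.478516; I≈4.072266, D=e−e_prev≈-1.435547; u=5/4·(-0.478516)+3/4·4.072266+0·(-1.435547)≈2.456055; next y=1/2·5.478516+3/4·2.456055≈4.581299
n=6: y≈4.581299, sp=5, e=sp−y≈0.418701; I≈4.490967, D=e−e_prev≈0.897217; u=5/4·0.418701+3/4·4.490967+0·0.897217≈3.891602; next y=1/2·4.581299+3/4·3.891602≈5.209351
n=7: y≈5.209351, sp=5, e=sp−y≈-0.209351; I≈4.281616, D=e−e_prev≈-0.628052; u=5/4·(-0.209351)+3/4·4.281616+0·(-0.628052)≈2.949524; next y=1/2·5.209351+3/4·2.949524≈4.816818
n=8: y≈4.816818, sp=5, e=sp−y≈0.183182; I≈4.464798, D=e−e_prev≈0.392532; u=5/4·0.183182+3/4·4.464798+0·0.392532≈3.577576; next y=1/2·4.816818+3/4·3.577576≈5.091591
n=9: y≈5.091591, sp=4, e=sp−y≈-1.091591; I≈3.373207, D=e−e_prev≈-1.274773; u=5/4·(-1.091591)+3/4·3.373207+0·(-1.274773)≈1.165417; next y=1/2·5.091591+3/4·1.165417≈3.419858
n=10: y≈3.419858, sp=4, e=sp−y≈0.580142; I≈3.953349, D=e−e_prev≈1.671733; u=5/4·0.580142+3/4·3.953349+0·1.671733≈3.690189; next y=1/2·3.419858+3/4·3.690189≈4.477571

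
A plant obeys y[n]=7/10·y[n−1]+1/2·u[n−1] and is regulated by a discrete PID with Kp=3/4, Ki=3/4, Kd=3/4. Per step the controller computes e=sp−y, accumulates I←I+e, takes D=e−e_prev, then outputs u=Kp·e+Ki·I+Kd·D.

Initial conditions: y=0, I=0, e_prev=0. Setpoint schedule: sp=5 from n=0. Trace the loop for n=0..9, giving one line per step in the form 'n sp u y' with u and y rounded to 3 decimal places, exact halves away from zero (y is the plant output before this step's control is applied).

0 5 11.250 0.000
1 5 -1.406 5.625
2 5 7.723 3.234
3 5 0.749 6.125
4 5 5.365 4.662
5 5 1.632 5.946
6 5 4.063 4.979
7 5 2.143 5.516
8 5 3.472 4.933
9 5 2.508 5.189

(exact arithmetic carried between steps; '≈' marks a value shown rounded to 6 d.p. or computed from one; I and e_prev carry over from the previous line; the table rounds u and y to 3 d.p., halves away from zero)
n=0: y=0, sp=5, e=sp−y=5; I=5, D=e−e_prev=5; u=3/4·5+3/4·5+3/4·5=11.25; next y=7/10·0+1/2·11.25=5.625
n=1: y=5.625, sp=5, e=sp−y=-0.625; I=4.375, D=e−e_prev=-5.625; u=3/4·(-0.625)+3/4·4.375+3/4·(-5.625)=-1.40625; next y=7/10·5.625+1/2·(-1.40625)=3.234375
n=2: y=3.234375, sp=5, e=sp−y=1.765625; I=6.140625, D=e−e_prev=2.390625; u=3/4·1.765625+3/4·6.140625+3/4·2.390625≈7.722656; next y=7/10·3.234375+1/2·7.722656≈6.125391
n=3: y≈6.125391, sp=5, e=sp−y≈-1.125391; I≈5.015234, D=e−e_prev≈-2.891016; u=3/4·(-1.125391)+3/4·5.015234+3/4·(-2.891016)≈0.749121; next y=7/10·6.125391+1/2·0.749121≈4.662334
n=4: y≈4.662334, sp=5, e=sp−y≈0.337666; I≈5.352900, D=e−e_prev≈1.463057; u=3/4·0.337666+3/4·5.352900+3/4·1.463057≈5.365217; next y=7/10·4.662334+1/2·5.365217≈5.946242
n=5: y≈5.946242, sp=5, e=sp−y≈-0.946242; I≈4.406658, D=e−e_prev≈-1.283908; u=3/4·(-0.946242)+3/4·4.406658+3/4·(-1.283908)≈1.632380; next y=7/10·5.946242+1/2·1.632380≈4.978560
n=6: y≈4.978560, sp=5, e=sp−y≈0.021440; I≈4.428098, D=e−e_prev≈0.967683; u=3/4·0.021440+3/4·4.428098+3/4·0.967683≈4.062916; next y=7/10·4.978560+1/2·4.062916≈5.516450
n=7: y≈5.516450, sp=5, e=sp−y≈-0.516450; I≈3.911648, D=e−e_prev≈-0.537890; u=3/4·(-0.516450)+3/4·3.911648+3/4·(-0.537890)≈2.142982; next y=7/10·5.516450+1/2·2.142982≈4.933006
n=8: y≈4.933006, sp=5, e=sp−y≈0.066994; I≈3.978643, D=e−e_prev≈0.583444; u=3/4·0.066994+3/4·3.978643+3/4·0.583444≈3.471811; next y=7/10·4.933006+1/2·3.471811≈5.189009
n=9: y≈5.189009, sp=5, e=sp−y≈-0.189009; I≈3.789633, D=e−e_prev≈-0.256004; u=3/4·(-0.189009)+3/4·3.789633+3/4·(-0.256004)≈2.508465; next y=7/10·5.189009+1/2·2.508465≈4.886539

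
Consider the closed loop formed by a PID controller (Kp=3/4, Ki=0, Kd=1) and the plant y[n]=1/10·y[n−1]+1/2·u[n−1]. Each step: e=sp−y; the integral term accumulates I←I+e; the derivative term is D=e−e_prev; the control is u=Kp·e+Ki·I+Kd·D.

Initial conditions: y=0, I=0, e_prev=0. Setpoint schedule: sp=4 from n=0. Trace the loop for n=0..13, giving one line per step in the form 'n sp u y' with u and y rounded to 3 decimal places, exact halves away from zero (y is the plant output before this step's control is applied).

0 4 7.000 0.000
1 4 -3.125 3.500
2 4 8.622 -1.213
3 4 -5.544 4.190
4 4 11.308 -2.353
5 4 -8.836 5.419
6 4 15.202 -3.876
7 4 -13.499 7.213
8 4 20.763 -6.028
9 4 -20.141 9.779
10 4 28.690 -9.093
11 4 -29.606 13.436
12 4 39.990 -13.459
13 4 -43.095 18.649

(exact arithmetic carried between steps; '≈' marks a value shown rounded to 6 d.p. or computed from one; I and e_prev carry over from the previous line; the table rounds u and y to 3 d.p., halves away from zero)
n=0: y=0, sp=4, e=sp−y=4; I=4, D=e−e_prev=4; u=3/4·4+0·4+1·4=7; next y=1/10·0+1/2·7=3.5
n=1: y=3.5, sp=4, e=sp−y=0.5; I=4.5, D=e−e_prev=-3.5; u=3/4·0.5+0·4.5+1·(-3.5)=-3.125; next y=1/10·3.5+1/2·(-3.125)=-1.2125
n=2: y=-1.2125, sp=4, e=sp−y=5.2125; I=9.7125, D=e−e_prev=4.7125; u=3/4·5.2125+0·9.7125+1·4.7125=8.621875; next y=1/10·(-1.2125)+1/2·8.621875≈4.189688
n=3: y≈4.189688, sp=4, e=sp−y≈-0.189688; I≈9.522813, D=e−e_prev≈-5.402188; u=3/4·(-0.189688)+0·9.522813+1·(-5.402188)≈-5.544453; next y=1/10·4.189688+1/2·(-5.544453)≈-2.353258
n=4: y≈-2.353258, sp=4, e=sp−y≈6.353258; I≈15.876070, D=e−e_prev≈6.542945; u=3/4·6.353258+0·15.876070+1·6.542945≈11.307889; next y=1/10·(-2.353258)+1/2·11.307889≈5.418619
n=5: y≈5.418619, sp=4, e=sp−y≈-1.418619; I≈14.457452, D=e−e_prev≈-7.771876; u=3/4·(-1.418619)+0·14.457452+1·(-7.771876)≈-8.835840; next y=1/10·5.418619+1/2·(-8.835840)≈-3.876058
n=6: y≈-3.876058, sp=4, e=sp−y≈7.876058; I≈22.333510, D=e−e_prev≈9.294677; u=3/4·7.876058+0·22.333510+1·9.294677≈15.201721; next y=1/10·(-3.876058)+1/2·15.201721≈7.213254
n=7: y≈7.213254, sp=4, e=sp−y≈-3.213254; I≈19.120256, D=e−e_prev≈-11.089313; u=3/4·(-3.213254)+0·19.120256+1·(-11.089313)≈-13.499254; next y=1/10·7.213254+1/2·(-13.499254)≈-6.028301
n=8: y≈-6.028301, sp=4, e=sp−y≈10.028301; I≈29.148557, D=e−e_prev≈13.241556; u=3/4·10.028301+0·29.148557+1·13.241556≈20.762782; next y=1/10·(-6.028301)+1/2·20.762782≈9.778561
n=9: y≈9.778561, sp=4, e=sp−y≈-5.778561; I≈23.369996, D=e−e_prev≈-15.806862; u=3/4·(-5.778561)+0·23.369996+1·(-15.806862)≈-20.140783; next y=1/10·9.778561+1/2·(-20.140783)≈-9.092535
n=10: y≈-9.092535, sp=4, e=sp−y≈13.092535; I≈36.462531, D=e−e_prev≈18.871096; u=3/4·13.092535+0·36.462531+1·18.871096≈28.690497; next y=1/10·(-9.092535)+1/2·28.690497≈13.435995
n=11: y≈13.435995, sp=4, e=sp−y≈-9.435995; I≈27.026536, D=e−e_prev≈-22.528530; u=3/4·(-9.435995)+0·27.026536+1·(-22.528530)≈-29.605527; next y=1/10·13.435995+1/2·(-29.605527)≈-13.459164
n=12: y≈-13.459164, sp=4, e=sp−y≈17.459164; I≈44.485700, D=e−e_prev≈26.895159; u=3/4·17.459164+0·44.485700+1·26.895159≈39.989532; next y=1/10·(-13.459164)+1/2·39.989532≈18.648850
n=13: y≈18.648850, sp=4, e=sp−y≈-14.648850; I≈29.836851, D=e−e_prev≈-32.108014; u=3/4·(-14.648850)+0·29.836851+1·(-32.108014)≈-43.094651; next y=1/10·18.648850+1/2·(-43.094651)≈-19.682440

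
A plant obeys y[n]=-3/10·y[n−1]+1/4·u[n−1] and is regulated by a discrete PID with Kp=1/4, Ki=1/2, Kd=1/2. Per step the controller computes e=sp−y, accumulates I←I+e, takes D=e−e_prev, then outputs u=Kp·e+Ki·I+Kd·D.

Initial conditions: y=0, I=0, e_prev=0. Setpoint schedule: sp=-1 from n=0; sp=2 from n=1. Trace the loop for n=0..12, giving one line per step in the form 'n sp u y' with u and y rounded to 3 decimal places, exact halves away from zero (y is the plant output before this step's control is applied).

(exact arithmetic carried between steps; '≈' marks a value shown rounded to 6 d.p. or computed from one; I and e_prev carry over from the previous line; the table rounds u and y to 3 d.p., halves away from zero)
n=0: y=0, sp=-1, e=sp−y=-1; I=-1, D=e−e_prev=-1; u=1/4·(-1)+1/2·(-1)+1/2·(-1)=-1.25; next y=-3/10·0+1/4·(-1.25)=-0.3125
n=1: y=-0.3125, sp=2, e=sp−y=2.3125; I=1.3125, D=e−e_prev=3.3125; u=1/4·2.3125+1/2·1.3125+1/2·3.3125=2.890625; next y=-3/10·(-0.3125)+1/4·2.890625≈0.816406
n=2: y≈0.816406, sp=2, e=sp−y≈1.183594; I≈2.496094, D=e−e_prev≈-1.128906; u=1/4·1.183594+1/2·2.496094+1/2·(-1.128906)≈0.979492; next y=-3/10·0.816406+1/4·0.979492≈-0.000049
n=3: y≈-0.000049, sp=2, e=sp−y≈2.000049; I≈4.496143, D=e−e_prev≈0.816455; u=1/4·2.000049+1/2·4.496143+1/2·0.816455≈3.156311; next y=-3/10·(-0.000049)+1/4·3.156311≈0.789092
n=4: y≈0.789092, sp=2, e=sp−y≈1.210908; I≈5.707050, D=e−e_prev≈-0.789141; u=1/4·1.210908+1/2·5.707050+1/2·(-0.789141)≈2.761681; next y=-3/10·0.789092+1/4·2.761681≈0.453693
n=5: y≈0.453693, sp=2, e=sp−y≈1.546307; I≈7.253358, D=e−e_prev≈0.335400; u=1/4·1.546307+1/2·7.253358+1/2·0.335400≈4.180956; next y=-3/10·0.453693+1/4·4.180956≈0.909131
n=6: y≈0.909131, sp=2, e=sp−y≈1.090869; I≈8.344226, D=e−e_prev≈-0.455438; u=1/4·1.090869+1/2·8.344226+1/2·(-0.455438)≈4.217111; next y=-3/10·0.909131+1/4·4.217111≈0.781538
n=7: y≈0.781538, sp=2, e=sp−y≈1.218462; I≈9.562688, D=e−e_prev≈0.127593; u=1/4·1.218462+1/2·9.562688+1/2·0.127593≈5.149756; next y=-3/10·0.781538+1/4·5.149756≈1.052977
n=8: y≈1.052977, sp=2, e=sp−y≈0.947023; I≈10.509711, D=e−e_prev≈-0.271439; u=1/4·0.947023+1/2·10.509711+1/2·(-0.271439)≈5.355892; next y=-3/10·1.052977+1/4·5.355892≈1.023080
n=9: y≈1.023080, sp=2, e=sp−y≈0.976920; I≈11.486631, D=e−e_prev≈0.029898; u=1/4·0.976920+1/2·11.486631+1/2·0.029898≈6.002494; next y=-3/10·1.023080+1/4·6.002494≈1.193700
n=10: y≈1.193700, sp=2, e=sp−y≈0.806300; I≈12.292931, D=e−e_prev≈-0.170620; u=1/4·0.806300+1/2·12.292931+1/2·(-0.170620)≈6.262731; next y=-3/10·1.193700+1/4·6.262731≈1.207573
n=11: y≈1.207573, sp=2, e=sp−y≈0.792427; I≈13.085358, D=e−e_prev≈-0.013873; u=1/4·0.792427+1/2·13.085358+1/2·(-0.013873)≈6.733850; next y=-3/10·1.207573+1/4·6.733850≈1.321191
n=12: y≈1.321191, sp=2, e=sp−y≈0.678809; I≈13.764168, D=e−e_prev≈-0.113618; u=1/4·0.678809+1/2·13.764168+1/2·(-0.113618)≈6.994977; next y=-3/10·1.321191+1/4·6.994977≈1.352387

0 -1 -1.250 0.000
1 2 2.891 -0.313
2 2 0.979 0.816
3 2 3.156 0.000
4 2 2.762 0.789
5 2 4.181 0.454
6 2 4.217 0.909
7 2 5.150 0.782
8 2 5.356 1.053
9 2 6.002 1.023
10 2 6.263 1.194
11 2 6.734 1.208
12 2 6.995 1.321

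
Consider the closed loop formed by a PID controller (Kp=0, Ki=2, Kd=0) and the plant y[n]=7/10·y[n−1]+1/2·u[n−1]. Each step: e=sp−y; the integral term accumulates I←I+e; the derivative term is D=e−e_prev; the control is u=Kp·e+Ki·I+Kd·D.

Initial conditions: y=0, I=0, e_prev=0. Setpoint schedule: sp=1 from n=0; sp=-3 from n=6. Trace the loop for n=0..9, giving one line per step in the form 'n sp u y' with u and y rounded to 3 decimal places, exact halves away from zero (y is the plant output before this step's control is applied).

0 1 2.000 0.000
1 1 2.000 1.000
2 1 0.600 1.700
3 1 -0.380 1.490
4 1 -0.086 0.853
5 1 0.806 0.554
6 -3 -6.776 0.791
7 -3 -7.107 -2.834
8 -3 -2.032 -5.538
9 -3 1.753 -4.892

(exact arithmetic carried between steps; '≈' marks a value shown rounded to 6 d.p. or computed from one; I and e_prev carry over from the previous line; the table rounds u and y to 3 d.p., halves away from zero)
n=0: y=0, sp=1, e=sp−y=1; I=1, D=e−e_prev=1; u=0·1+2·1+0·1=2; next y=7/10·0+1/2·2=1
n=1: y=1, sp=1, e=sp−y=0; I=1, D=e−e_prev=-1; u=0·0+2·1+0·(-1)=2; next y=7/10·1+1/2·2=1.7
n=2: y=1.7, sp=1, e=sp−y=-0.7; I=0.3, D=e−e_prev=-0.7; u=0·(-0.7)+2·0.3+0·(-0.7)=0.6; next y=7/10·1.7+1/2·0.6=1.49
n=3: y=1.49, sp=1, e=sp−y=-0.49; I=-0.19, D=e−e_prev=0.21; u=0·(-0.49)+2·(-0.19)+0·0.21=-0.38; next y=7/10·1.49+1/2·(-0.38)=0.853
n=4: y=0.853, sp=1, e=sp−y=0.147; I=-0.043, D=e−e_prev=0.637; u=0·0.147+2·(-0.043)+0·0.637=-0.086; next y=7/10·0.853+1/2·(-0.086)=0.5541
n=5: y=0.5541, sp=1, e=sp−y=0.4459; I=0.4029, D=e−e_prev=0.2989; u=0·0.4459+2·0.4029+0·0.2989=0.8058; next y=7/10·0.5541+1/2·0.8058=0.79077
n=6: y=0.79077, sp=-3, e=sp−y=-3.79077; I=-3.38787, D=e−e_prev=-4.23667; u=0·(-3.79077)+2·(-3.38787)+0·(-4.23667)=-6.77574; next y=7/10·0.79077+1/2·(-6.77574)=-2.834331
n=7: y=-2.834331, sp=-3, e=sp−y=-0.165669; I=-3.553539, D=e−e_prev=3.625101; u=0·(-0.165669)+2·(-3.553539)+0·3.625101=-7.107078; next y=7/10·(-2.834331)+1/2·(-7.107078)≈-5.537571
n=8: y≈-5.537571, sp=-3, e=sp−y≈2.537571; I≈-1.015968, D=e−e_prev≈2.703240; u=0·2.537571+2·(-1.015968)+0·2.703240≈-2.031937; next y=7/10·(-5.537571)+1/2·(-2.031937)≈-4.892268
n=9: y≈-4.892268, sp=-3, e=sp−y≈1.892268; I≈0.876299, D=e−e_prev≈-0.645303; u=0·1.892268+2·0.876299+0·(-0.645303)≈1.752599; next y=7/10·(-4.892268)+1/2·1.752599≈-2.548288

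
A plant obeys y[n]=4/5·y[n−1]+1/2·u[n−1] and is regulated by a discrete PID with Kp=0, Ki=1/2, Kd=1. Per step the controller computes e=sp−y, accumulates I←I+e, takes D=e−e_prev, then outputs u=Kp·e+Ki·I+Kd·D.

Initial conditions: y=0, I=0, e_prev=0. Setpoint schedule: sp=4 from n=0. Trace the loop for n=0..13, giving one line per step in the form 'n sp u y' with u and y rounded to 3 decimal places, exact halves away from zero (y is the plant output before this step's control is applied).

(exact arithmetic carried between steps; '≈' marks a value shown rounded to 6 d.p. or computed from one; I and e_prev carry over from the previous line; the table rounds u and y to 3 d.p., halves away from zero)
n=0: y=0, sp=4, e=sp−y=4; I=4, D=e−e_prev=4; u=0·4+1/2·4+1·4=6; next y=4/5·0+1/2·6=3
n=1: y=3, sp=4, e=sp−y=1; I=5, D=e−e_prev=-3; u=0·1+1/2·5+1·(-3)=-0.5; next y=4/5·3+1/2·(-0.5)=2.15
n=2: y=2.15, sp=4, e=sp−y=1.85; I=6.85, D=e−e_prev=0.85; u=0·1.85+1/2·6.85+1·0.85=4.275; next y=4/5·2.15+1/2·4.275=3.8575
n=3: y=3.8575, sp=4, e=sp−y=0.1425; I=6.9925, D=e−e_prev=-1.7075; u=0·0.1425+1/2·6.9925+1·(-1.7075)=1.78875; next y=4/5·3.8575+1/2·1.78875=3.980375
n=4: y=3.980375, sp=4, e=sp−y=0.019625; I=7.012125, D=e−e_prev=-0.122875; u=0·0.019625+1/2·7.012125+1·(-0.122875)≈3.383188; next y=4/5·3.980375+1/2·3.383188≈4.875894
n=5: y≈4.875894, sp=4, e=sp−y≈-0.875894; I≈6.136231, D=e−e_prev≈-0.895519; u=0·(-0.875894)+1/2·6.136231+1·(-0.895519)≈2.172597; next y=4/5·4.875894+1/2·2.172597≈4.987013
n=6: y≈4.987013, sp=4, e=sp−y≈-0.987013; I≈5.149218, D=e−e_prev≈-0.111120; u=0·(-0.987013)+1/2·5.149218+1·(-0.111120)≈2.463489; next y=4/5·4.987013+1/2·2.463489≈5.221355
n=7: y≈5.221355, sp=4, e=sp−y≈-1.221355; I≈3.927862, D=e−e_prev≈-0.234342; u=0·(-1.221355)+1/2·3.927862+1·(-0.234342)≈1.729589; next y=4/5·5.221355+1/2·1.729589≈5.041879
n=8: y≈5.041879, sp=4, e=sp−y≈-1.041879; I≈2.885984, D=e−e_prev≈0.179476; u=0·(-1.041879)+1/2·2.885984+1·0.179476≈1.622468; next y=4/5·5.041879+1/2·1.622468≈4.844737
n=9: y≈4.844737, sp=4, e=sp−y≈-0.844737; I≈2.041246, D=e−e_prev≈0.197142; u=0·(-0.844737)+1/2·2.041246+1·0.197142≈1.217765; next y=4/5·4.844737+1/2·1.217765≈4.484672
n=10: y≈4.484672, sp=4, e=sp−y≈-0.484672; I≈1.556574, D=e−e_prev≈0.360065; u=0·(-0.484672)+1/2·1.556574+1·0.360065≈1.138352; next y=4/5·4.484672+1/2·1.138352≈4.156914
n=11: y≈4.156914, sp=4, e=sp−y≈-0.156914; I≈1.399660, D=e−e_prev≈0.327758; u=0·(-0.156914)+1/2·1.399660+1·0.327758≈1.027589; next y=4/5·4.156914+1/2·1.027589≈3.839325
n=12: y≈3.839325, sp=4, e=sp−y≈0.160675; I≈1.560335, D=e−e_prev≈0.317588; u=0·0.160675+1/2·1.560335+1·0.317588≈1.097756; next y=4/5·3.839325+1/2·1.097756≈3.620338
n=13: y≈3.620338, sp=4, e=sp−y≈0.379662; I≈1.939997, D=e−e_prev≈0.218987; u=0·0.379662+1/2·1.939997+1·0.218987≈1.188985; next y=4/5·3.620338+1/2·1.188985≈3.490763

0 4 6.000 0.000
1 4 -0.500 3.000
2 4 4.275 2.150
3 4 1.789 3.858
4 4 3.383 3.980
5 4 2.173 4.876
6 4 2.463 4.987
7 4 1.730 5.221
8 4 1.622 5.042
9 4 1.218 4.845
10 4 1.138 4.485
11 4 1.028 4.157
12 4 1.098 3.839
13 4 1.189 3.620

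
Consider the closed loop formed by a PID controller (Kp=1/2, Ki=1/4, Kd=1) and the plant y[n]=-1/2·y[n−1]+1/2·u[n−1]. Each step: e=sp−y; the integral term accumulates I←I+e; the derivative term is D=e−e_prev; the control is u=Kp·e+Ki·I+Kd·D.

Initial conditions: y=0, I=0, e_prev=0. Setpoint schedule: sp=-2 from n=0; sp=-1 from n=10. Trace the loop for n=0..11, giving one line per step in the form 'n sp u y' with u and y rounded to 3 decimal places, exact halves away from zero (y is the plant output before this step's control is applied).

0 -2 -3.500 0.000
1 -2 1.063 -1.750
2 -2 -6.273 1.406
3 -2 5.212 -3.840
4 -2 -14.214 4.526
5 -2 16.838 -9.370
6 -2 -34.545 13.104
7 -2 48.778 -23.825
8 -2 -87.915 36.301
9 -2 134.852 -62.108
10 -1 -227.809 98.480
11 -1 364.751 -163.144

(exact arithmetic carried between steps; '≈' marks a value shown rounded to 6 d.p. or computed from one; I and e_prev carry over from the previous line; the table rounds u and y to 3 d.p., halves away from zero)
n=0: y=0, sp=-2, e=sp−y=-2; I=-2, D=e−e_prev=-2; u=1/2·(-2)+1/4·(-2)+1·(-2)=-3.5; next y=-1/2·0+1/2·(-3.5)=-1.75
n=1: y=-1.75, sp=-2, e=sp−y=-0.25; I=-2.25, D=e−e_prev=1.75; u=1/2·(-0.25)+1/4·(-2.25)+1·1.75=1.0625; next y=-1/2·(-1.75)+1/2·1.0625=1.40625
n=2: y=1.40625, sp=-2, e=sp−y=-3.40625; I=-5.65625, D=e−e_prev=-3.15625; u=1/2·(-3.40625)+1/4·(-5.65625)+1·(-3.15625)≈-6.273438; next y=-1/2·1.40625+1/2·(-6.273438)≈-3.839844
n=3: y≈-3.839844, sp=-2, e=sp−y≈1.839844; I≈-3.816406, D=e−e_prev≈5.246094; u=1/2·1.839844+1/4·(-3.816406)+1·5.246094≈5.211914; next y=-1/2·(-3.839844)+1/2·5.211914≈4.525879
n=4: y≈4.525879, sp=-2, e=sp−y≈-6.525879; I≈-10.342285, D=e−e_prev≈-8.365723; u=1/2·(-6.525879)+1/4·(-10.342285)+1·(-8.365723)≈-14.214233; next y=-1/2·4.525879+1/2·(-14.214233)≈-9.370056
n=5: y≈-9.370056, sp=-2, e=sp−y≈7.370056; I≈-2.972229, D=e−e_prev≈13.895935; u=1/2·7.370056+1/4·(-2.972229)+1·13.895935≈16.837906; next y=-1/2·(-9.370056)+1/2·16.837906≈13.103981
n=6: y≈13.103981, sp=-2, e=sp−y≈-15.103981; I≈-18.076210, D=e−e_prev≈-22.474037; u=1/2·(-15.103981)+1/4·(-18.076210)+1·(-22.474037)≈-34.545080; next y=-1/2·13.103981+1/2·(-34.545080)≈-23.824531
n=7: y≈-23.824531, sp=-2, e=sp−y≈21.824531; I≈3.748321, D=e−e_prev≈36.928512; u=1/2·21.824531+1/4·3.748321+1·36.928512≈48.777857; next y=-1/2·(-23.824531)+1/2·48.777857≈36.301194
n=8: y≈36.301194, sp=-2, e=sp−y≈-38.301194; I≈-34.552873, D=e−e_prev≈-60.125724; u=1/2·(-38.301194)+1/4·(-34.552873)+1·(-60.125724)≈-87.914540; next y=-1/2·36.301194+1/2·(-87.914540)≈-62.107867
n=9: y≈-62.107867, sp=-2, e=sp−y≈60.107867; I≈25.554993, D=e−e_prev≈98.409061; u=1/2·60.107867+1/4·25.554993+1·98.409061≈134.851742; next y=-1/2·(-62.107867)+1/2·134.851742≈98.479805
n=10: y≈98.479805, sp=-1, e=sp−y≈-99.479805; I≈-73.924811, D=e−e_prev≈-159.587671; u=1/2·(-99.479805)+1/4·(-73.924811)+1·(-159.587671)≈-227.808776; next y=-1/2·98.479805+1/2·(-227.808776)≈-163.144290
n=11: y≈-163.144290, sp=-1, e=sp−y≈162.144290; I≈88.219479, D=e−e_prev≈261.624095; u=1/2·162.144290+1/4·88.219479+1·261.624095≈364.751110; next y=-1/2·(-163.144290)+1/2·364.751110≈263.947700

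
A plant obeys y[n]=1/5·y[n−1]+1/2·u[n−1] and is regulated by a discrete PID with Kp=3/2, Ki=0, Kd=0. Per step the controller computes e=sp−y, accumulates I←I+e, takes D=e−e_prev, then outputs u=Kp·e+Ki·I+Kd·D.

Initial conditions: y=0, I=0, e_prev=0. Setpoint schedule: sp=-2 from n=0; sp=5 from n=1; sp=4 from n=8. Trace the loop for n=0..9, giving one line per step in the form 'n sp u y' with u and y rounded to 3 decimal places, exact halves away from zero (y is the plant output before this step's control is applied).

0 -2 -3.000 0.000
1 5 9.750 -1.500
2 5 0.638 4.575
3 5 5.649 1.234
4 5 2.893 3.071
5 5 4.409 2.061
6 5 3.575 2.617
7 5 4.034 2.311
8 4 2.281 2.479
9 4 3.545 1.637

(exact arithmetic carried between steps; '≈' marks a value shown rounded to 6 d.p. or computed from one; I and e_prev carry over from the previous line; the table rounds u and y to 3 d.p., halves away from zero)
n=0: y=0, sp=-2, e=sp−y=-2; I=-2, D=e−e_prev=-2; u=3/2·(-2)+0·(-2)+0·(-2)=-3; next y=1/5·0+1/2·(-3)=-1.5
n=1: y=-1.5, sp=5, e=sp−y=6.5; I=4.5, D=e−e_prev=8.5; u=3/2·6.5+0·4.5+0·8.5=9.75; next y=1/5·(-1.5)+1/2·9.75=4.575
n=2: y=4.575, sp=5, e=sp−y=0.425; I=4.925, D=e−e_prev=-6.075; u=3/2·0.425+0·4.925+0·(-6.075)=0.6375; next y=1/5·4.575+1/2·0.6375=1.23375
n=3: y=1.23375, sp=5, e=sp−y=3.76625; I=8.69125, D=e−e_prev=3.34125; u=3/2·3.76625+0·8.69125+0·3.34125=5.649375; next y=1/5·1.23375+1/2·5.649375≈3.071438
n=4: y≈3.071438, sp=5, e=sp−y≈1.928563; I≈10.619813, D=e−e_prev≈-1.837688; u=3/2·1.928563+0·10.619813+0·(-1.837688)≈2.892844; next y=1/5·3.071438+1/2·2.892844≈2.060709
n=5: y≈2.060709, sp=5, e=sp−y≈2.939291; I≈13.559103, D=e−e_prev≈1.010728; u=3/2·2.939291+0·13.559103+0·1.010728≈4.408936; next y=1/5·2.060709+1/2·4.408936≈2.616610
n=6: y≈2.616610, sp=5, e=sp−y≈2.383390; I≈15.942493, D=e−e_prev≈-0.555900; u=3/2·2.383390+0·15.942493+0·(-0.555900)≈3.575085; next y=1/5·2.616610+1/2·3.575085≈2.310865
n=7: y≈2.310865, sp=5, e=sp−y≈2.689135; I≈18.631629, D=e−e_prev≈0.305745; u=3/2·2.689135+0·18.631629+0·0.305745≈4.033703; next y=1/5·2.310865+1/2·4.033703≈2.479024
n=8: y≈2.479024, sp=4, e=sp−y≈1.520976; I≈20.152604, D=e−e_prev≈-1.168160; u=3/2·1.520976+0·20.152604+0·(-1.168160)≈2.281463; next y=1/5·2.479024+1/2·2.281463≈1.636537
n=9: y≈1.636537, sp=4, e=sp−y≈2.363463; I≈22.516068, D=e−e_prev≈0.842488; u=3/2·2.363463+0·22.516068+0·0.842488≈3.545195; next y=1/5·1.636537+1/2·3.545195≈2.099905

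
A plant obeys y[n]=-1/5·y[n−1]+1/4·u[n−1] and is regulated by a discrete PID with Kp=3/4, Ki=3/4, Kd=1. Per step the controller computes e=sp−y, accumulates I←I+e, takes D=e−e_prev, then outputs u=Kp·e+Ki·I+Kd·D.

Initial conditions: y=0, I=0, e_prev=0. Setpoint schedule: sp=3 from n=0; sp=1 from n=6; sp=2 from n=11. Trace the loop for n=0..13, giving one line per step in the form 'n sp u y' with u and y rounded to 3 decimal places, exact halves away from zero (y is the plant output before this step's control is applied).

(exact arithmetic carried between steps; '≈' marks a value shown rounded to 6 d.p. or computed from one; I and e_prev carry over from the previous line; the table rounds u and y to 3 d.p., halves away from zero)
n=0: y=0, sp=3, e=sp−y=3; I=3, D=e−e_prev=3; u=3/4·3+3/4·3+1·3=7.5; next y=-1/5·0+1/4·7.5=1.875
n=1: y=1.875, sp=3, e=sp−y=1.125; I=4.125, D=e−e_prev=-1.875; u=3/4·1.125+3/4·4.125+1·(-1.875)=2.0625; next y=-1/5·1.875+1/4·2.0625=0.140625
n=2: y=0.140625, sp=3, e=sp−y=2.859375; I=6.984375, D=e−e_prev=1.734375; u=3/4·2.859375+3/4·6.984375+1·1.734375≈9.117188; next y=-1/5·0.140625+1/4·9.117188≈2.251172
n=3: y≈2.251172, sp=3, e=sp−y≈0.748828; I≈7.733203, D=e−e_prev≈-2.110547; u=3/4·0.748828+3/4·7.733203+1·(-2.110547)≈4.250977; next y=-1/5·2.251172+1/4·4.250977≈0.612510
n=4: y≈0.612510, sp=3, e=sp−y≈2.387490; I≈10.120693, D=e−e_prev≈1.638662; u=3/4·2.387490+3/4·10.120693+1·1.638662≈11.019800; next y=-1/5·0.612510+1/4·11.019800≈2.632448
n=5: y≈2.632448, sp=3, e=sp−y≈0.367552; I≈10.488245, D=e−e_prev≈-2.019938; u=3/4·0.367552+3/4·10.488245+1·(-2.019938)≈6.121910; next y=-1/5·2.632448+1/4·6.121910≈1.003988
n=6: y≈1.003988, sp=1, e=sp−y≈-0.003988; I≈10.484258, D=e−e_prev≈-0.371540; u=3/4·(-0.003988)+3/4·10.484258+1·(-0.371540)≈7.488662; next y=-1/5·1.003988+1/4·7.488662≈1.671368
n=7: y≈1.671368, sp=1, e=sp−y≈-0.671368; I≈9.812889, D=e−e_prev≈-0.667380; u=3/4·(-0.671368)+3/4·9.812889+1·(-0.667380)≈6.188761; next y=-1/5·1.671368+1/4·6.188761≈1.212917
n=8: y≈1.212917, sp=1, e=sp−y≈-0.212917; I≈9.599973, D=e−e_prev≈0.458451; u=3/4·(-0.212917)+3/4·9.599973+1·0.458451≈7.498744; next y=-1/5·1.212917+1/4·7.498744≈1.632103
n=9: y≈1.632103, sp=1, e=sp−y≈-0.632103; I≈8.967870, D=e−e_prev≈-0.419186; u=3/4·(-0.632103)+3/4·8.967870+1·(-0.419186)≈5.832640; next y=-1/5·1.632103+1/4·5.832640≈1.131739
n=10: y≈1.131739, sp=1, e=sp−y≈-0.131739; I≈8.836131, D=e−e_prev≈0.500363; u=3/4·(-0.131739)+3/4·8.836131+1·0.500363≈7.028657; next y=-1/5·1.131739+1/4·7.028657≈1.530816
n=11: y≈1.530816, sp=2, e=sp−y≈0.469184; I≈9.305315, D=e−e_prev≈0.600923; u=3/4·0.469184+3/4·9.305315+1·0.600923≈7.931797; next y=-1/5·1.530816+1/4·7.931797≈1.676786
n=12: y≈1.676786, sp=2, e=sp−y≈0.323214; I≈9.628529, D=e−e_prev≈-0.145970; u=3/4·0.323214+3/4·9.628529+1·(-0.145970)≈7.317837; next y=-1/5·1.676786+1/4·7.317837≈1.494102
n=13: y≈1.494102, sp=2, e=sp−y≈0.505898; I≈10.134426, D=e−e_prev≈0.182684; u=3/4·0.505898+3/4·10.134426+1·0.182684≈8.162927; next y=-1/5·1.494102+1/4·8.162927≈1.741911

0 3 7.500 0.000
1 3 2.063 1.875
2 3 9.117 0.141
3 3 4.251 2.251
4 3 11.020 0.613
5 3 6.122 2.632
6 1 7.489 1.004
7 1 6.189 1.671
8 1 7.499 1.213
9 1 5.833 1.632
10 1 7.029 1.132
11 2 7.932 1.531
12 2 7.318 1.677
13 2 8.163 1.494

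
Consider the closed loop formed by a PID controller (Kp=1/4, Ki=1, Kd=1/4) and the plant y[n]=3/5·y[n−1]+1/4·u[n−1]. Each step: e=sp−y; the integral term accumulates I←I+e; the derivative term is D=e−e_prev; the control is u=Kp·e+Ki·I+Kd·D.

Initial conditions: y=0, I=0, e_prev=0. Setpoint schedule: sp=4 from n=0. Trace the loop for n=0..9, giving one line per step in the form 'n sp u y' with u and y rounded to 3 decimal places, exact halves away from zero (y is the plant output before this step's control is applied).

0 4 6.000 0.000
1 4 6.750 1.500
2 4 7.994 2.588
3 4 8.233 3.551
4 4 7.966 4.189
5 4 7.463 4.505
6 4 6.941 4.569
7 4 6.527 4.476
8 4 6.266 4.318
9 4 6.149 4.157

(exact arithmetic carried between steps; '≈' marks a value shown rounded to 6 d.p. or computed from one; I and e_prev carry over from the previous line; the table rounds u and y to 3 d.p., halves away from zero)
n=0: y=0, sp=4, e=sp−y=4; I=4, D=e−e_prev=4; u=1/4·4+1·4+1/4·4=6; next y=3/5·0+1/4·6=1.5
n=1: y=1.5, sp=4, e=sp−y=2.5; I=6.5, D=e−e_prev=-1.5; u=1/4·2.5+1·6.5+1/4·(-1.5)=6.75; next y=3/5·1.5+1/4·6.75=2.5875
n=2: y=2.5875, sp=4, e=sp−y=1.4125; I=7.9125, D=e−e_prev=-1.0875; u=1/4·1.4125+1·7.9125+1/4·(-1.0875)=7.99375; next y=3/5·2.5875+1/4·7.99375≈3.550938
n=3: y≈3.550938, sp=4, e=sp−y≈0.449063; I≈8.361563, D=e−e_prev≈-0.963438; u=1/4·0.449063+1·8.361563+1/4·(-0.963438)≈8.232969; next y=3/5·3.550938+1/4·8.232969≈4.188805
n=4: y≈4.188805, sp=4, e=sp−y≈-0.188805; I≈8.172758, D=e−e_prev≈-0.637867; u=1/4·(-0.188805)+1·8.172758+1/4·(-0.637867)≈7.966090; next y=3/5·4.188805+1/4·7.966090≈4.504805
n=5: y≈4.504805, sp=4, e=sp−y≈-0.504805; I≈7.667953, D=e−e_prev≈-0.316001; u=1/4·(-0.504805)+1·7.667953+1/4·(-0.316001)≈7.462751; next y=3/5·4.504805+1/4·7.462751≈4.568571
n=6: y≈4.568571, sp=4, e=sp−y≈-0.568571; I≈7.099382, D=e−e_prev≈-0.063766; u=1/4·(-0.568571)+1·7.099382+1/4·(-0.063766)≈6.941297; next y=3/5·4.568571+1/4·6.941297≈4.476467
n=7: y≈4.476467, sp=4, e=sp−y≈-0.476467; I≈6.622915, D=e−e_prev≈0.092104; u=1/4·(-0.476467)+1·6.622915+1/4·0.092104≈6.526824; next y=3/5·4.476467+1/4·6.526824≈4.317586
n=8: y≈4.317586, sp=4, e=sp−y≈-0.317586; I≈6.305329, D=e−e_prev≈0.158881; u=1/4·(-0.317586)+1·6.305329+1/4·0.158881≈6.265652; next y=3/5·4.317586+1/4·6.265652≈4.156965
n=9: y≈4.156965, sp=4, e=sp−y≈-0.156965; I≈6.148364, D=e−e_prev≈0.160621; u=1/4·(-0.156965)+1·6.148364+1/4·0.160621≈6.149278; next y=3/5·4.156965+1/4·6.149278≈4.031498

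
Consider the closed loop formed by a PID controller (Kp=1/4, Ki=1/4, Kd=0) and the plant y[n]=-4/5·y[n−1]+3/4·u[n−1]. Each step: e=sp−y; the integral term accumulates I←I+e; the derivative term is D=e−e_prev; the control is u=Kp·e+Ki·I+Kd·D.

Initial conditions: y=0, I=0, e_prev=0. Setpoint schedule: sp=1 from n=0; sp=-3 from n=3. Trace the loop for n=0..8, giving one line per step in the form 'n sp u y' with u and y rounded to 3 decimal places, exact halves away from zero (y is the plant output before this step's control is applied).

0 1 0.500 0.000
1 1 0.563 0.375
2 1 0.845 0.122
3 -3 -1.142 0.536
4 -3 -1.115 -1.286
5 -3 -2.283 0.192
6 -3 -2.052 -1.866
7 -3 -3.245 -0.046
8 -3 -2.808 -2.397

(exact arithmetic carried between steps; '≈' marks a value shown rounded to 6 d.p. or computed from one; I and e_prev carry over from the previous line; the table rounds u and y to 3 d.p., halves away from zero)
n=0: y=0, sp=1, e=sp−y=1; I=1, D=e−e_prev=1; u=1/4·1+1/4·1+0·1=0.5; next y=-4/5·0+3/4·0.5=0.375
n=1: y=0.375, sp=1, e=sp−y=0.625; I=1.625, D=e−e_prev=-0.375; u=1/4·0.625+1/4·1.625+0·(-0.375)=0.5625; next y=-4/5·0.375+3/4·0.5625=0.121875
n=2: y=0.121875, sp=1, e=sp−y=0.878125; I=2.503125, D=e−e_prev=0.253125; u=1/4·0.878125+1/4·2.503125+0·0.253125≈0.845313; next y=-4/5·0.121875+3/4·0.845313≈0.536484
n=3: y≈0.536484, sp=-3, e=sp−y≈-3.536484; I≈-1.033359, D=e−e_prev≈-4.414609; u=1/4·(-3.536484)+1/4·(-1.033359)+0·(-4.414609)≈-1.142461; next y=-4/5·0.536484+3/4·(-1.142461)≈-1.286033
n=4: y≈-1.286033, sp=-3, e=sp−y≈-1.713967; I≈-2.747326, D=e−e_prev≈1.822518; u=1/4·(-1.713967)+1/4·(-2.747326)+0·1.822518≈-1.115323; next y=-4/5·(-1.286033)+3/4·(-1.115323)≈0.192334
n=5: y≈0.192334, sp=-3, e=sp−y≈-3.192334; I≈-5.939660, D=e−e_prev≈-1.478367; u=1/4·(-3.192334)+1/4·(-5.939660)+0·(-1.478367)≈-2.282999; next y=-4/5·0.192334+3/4·(-2.282999)≈-1.866116
n=6: y≈-1.866116, sp=-3, e=sp−y≈-1.133884; I≈-7.073544, D=e−e_prev≈2.058450; u=1/4·(-1.133884)+1/4·(-7.073544)+0·2.058450≈-2.051857; next y=-4/5·(-1.866116)+3/4·(-2.051857)≈-0.046000
n=7: y≈-0.046000, sp=-3, e=sp−y≈-2.954000; I≈-10.027544, D=e−e_prev≈-1.820117; u=1/4·(-2.954000)+1/4·(-10.027544)+0·(-1.820117)≈-3.245386; next y=-4/5·(-0.046000)+3/4·(-3.245386)≈-2.397240
n=8: y≈-2.397240, sp=-3, e=sp−y≈-0.602760; I≈-10.630304, D=e−e_prev≈2.351240; u=1/4·(-0.602760)+1/4·(-10.630304)+0·2.351240≈-2.808266; next y=-4/5·(-2.397240)+3/4·(-2.808266)≈-0.188408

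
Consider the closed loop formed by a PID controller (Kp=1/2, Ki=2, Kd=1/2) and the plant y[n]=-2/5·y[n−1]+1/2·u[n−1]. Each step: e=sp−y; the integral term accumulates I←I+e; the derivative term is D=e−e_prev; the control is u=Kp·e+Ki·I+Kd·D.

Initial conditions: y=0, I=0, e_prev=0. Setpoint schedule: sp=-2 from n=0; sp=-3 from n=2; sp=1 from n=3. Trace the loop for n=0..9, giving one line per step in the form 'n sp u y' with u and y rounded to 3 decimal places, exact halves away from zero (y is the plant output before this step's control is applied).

0 -2 -6.000 0.000
1 -2 0.000 -3.000
2 -3 -15.100 1.200
3 1 18.790 -8.030
4 1 -31.676 12.607
5 1 55.892 -20.881
6 1 -88.628 36.298
7 1 154.760 -58.833
8 1 -252.378 100.913
9 1 430.071 -166.554

(exact arithmetic carried between steps; '≈' marks a value shown rounded to 6 d.p. or computed from one; I and e_prev carry over from the previous line; the table rounds u and y to 3 d.p., halves away from zero)
n=0: y=0, sp=-2, e=sp−y=-2; I=-2, D=e−e_prev=-2; u=1/2·(-2)+2·(-2)+1/2·(-2)=-6; next y=-2/5·0+1/2·(-6)=-3
n=1: y=-3, sp=-2, e=sp−y=1; I=-1, D=e−e_prev=3; u=1/2·1+2·(-1)+1/2·3=0; next y=-2/5·(-3)+1/2·0=1.2
n=2: y=1.2, sp=-3, e=sp−y=-4.2; I=-5.2, D=e−e_prev=-5.2; u=1/2·(-4.2)+2·(-5.2)+1/2·(-5.2)=-15.1; next y=-2/5·1.2+1/2·(-15.1)=-8.03
n=3: y=-8.03, sp=1, e=sp−y=9.03; I=3.83, D=e−e_prev=13.23; u=1/2·9.03+2·3.83+1/2·13.23=18.79; next y=-2/5·(-8.03)+1/2·18.79=12.607
n=4: y=12.607, sp=1, e=sp−y=-11.607; I=-7.777, D=e−e_prev=-20.637; u=1/2·(-11.607)+2·(-7.777)+1/2·(-20.637)=-31.676; next y=-2/5·12.607+1/2·(-31.676)=-20.8808
n=5: y=-20.8808, sp=1, e=sp−y=21.8808; I=14.1038, D=e−e_prev=33.4878; u=1/2·21.8808+2·14.1038+1/2·33.4878=55.8919; next y=-2/5·(-20.8808)+1/2·55.8919=36.29827
n=6: y=36.29827, sp=1, e=sp−y=-35.29827; I=-21.19447, D=e−e_prev=-57.17907; u=1/2·(-35.29827)+2·(-21.19447)+1/2·(-57.17907)=-88.62761; next y=-2/5·36.29827+1/2·(-88.62761)=-58.833113
n=7: y=-58.833113, sp=1, e=sp−y=59.833113; I=38.638643, D=e−e_prev=95.131383; u=1/2·59.833113+2·38.638643+1/2·95.131383=154.759534; next y=-2/5·(-58.833113)+1/2·154.759534≈100.913012
n=8: y≈100.913012, sp=1, e=sp−y≈-99.913012; I≈-61.274369, D=e−e_prev≈-159.746125; u=1/2·(-99.913012)+2·(-61.274369)+1/2·(-159.746125)≈-252.378307; next y=-2/5·100.913012+1/2·(-252.378307)≈-166.554358
n=9: y≈-166.554358, sp=1, e=sp−y≈167.554358; I≈106.279989, D=e−e_prev≈267.467371; u=1/2·167.554358+2·106.279989+1/2·267.467371≈430.070843; next y=-2/5·(-166.554358)+1/2·430.070843≈281.657165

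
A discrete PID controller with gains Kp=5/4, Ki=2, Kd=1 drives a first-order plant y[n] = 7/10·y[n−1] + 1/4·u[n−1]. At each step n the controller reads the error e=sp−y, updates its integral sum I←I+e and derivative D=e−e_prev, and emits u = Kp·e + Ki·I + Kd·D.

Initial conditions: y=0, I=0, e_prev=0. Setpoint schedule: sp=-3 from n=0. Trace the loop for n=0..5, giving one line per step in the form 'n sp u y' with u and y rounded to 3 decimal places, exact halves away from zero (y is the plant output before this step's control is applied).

(exact arithmetic carried between steps; '≈' marks a value shown rounded to 6 d.p. or computed from one; I and e_prev carry over from the previous line; the table rounds u and y to 3 d.p., halves away from zero)
n=0: y=0, sp=-3, e=sp−y=-3; I=-3, D=e−e_prev=-3; u=5/4·(-3)+2·(-3)+1·(-3)=-12.75; next y=7/10·0+1/4·(-12.75)=-3.1875
n=1: y=-3.1875, sp=-3, e=sp−y=0.1875; I=-2.8125, D=e−e_prev=3.1875; u=5/4·0.1875+2·(-2.8125)+1·3.1875=-2.203125; next y=7/10·(-3.1875)+1/4·(-2.203125)≈-2.782031
n=2: y≈-2.782031, sp=-3, e=sp−y≈-0.217969; I≈-3.030469, D=e−e_prev≈-0.405469; u=5/4·(-0.217969)+2·(-3.030469)+1·(-0.405469)≈-6.738867; next y=7/10·(-2.782031)+1/4·(-6.738867)≈-3.632139
n=3: y≈-3.632139, sp=-3, e=sp−y≈0.632139; I≈-2.398330, D=e−e_prev≈0.850107; u=5/4·0.632139+2·(-2.398330)+1·0.850107≈-3.156379; next y=7/10·(-3.632139)+1/4·(-3.156379)≈-3.331592
n=4: y≈-3.331592, sp=-3, e=sp−y≈0.331592; I≈-2.066738, D=e−e_prev≈-0.300547; u=5/4·0.331592+2·(-2.066738)+1·(-0.300547)≈-4.019533; next y=7/10·(-3.331592)+1/4·(-4.019533)≈-3.336998
n=5: y≈-3.336998, sp=-3, e=sp−y≈0.336998; I≈-1.729741, D=e−e_prev≈0.005406; u=5/4·0.336998+2·(-1.729741)+1·0.005406≈-3.032828; next y=7/10·(-3.336998)+1/4·(-3.032828)≈-3.094105

0 -3 -12.750 0.000
1 -3 -2.203 -3.188
2 -3 -6.739 -2.782
3 -3 -3.156 -3.632
4 -3 -4.020 -3.332
5 -3 -3.033 -3.337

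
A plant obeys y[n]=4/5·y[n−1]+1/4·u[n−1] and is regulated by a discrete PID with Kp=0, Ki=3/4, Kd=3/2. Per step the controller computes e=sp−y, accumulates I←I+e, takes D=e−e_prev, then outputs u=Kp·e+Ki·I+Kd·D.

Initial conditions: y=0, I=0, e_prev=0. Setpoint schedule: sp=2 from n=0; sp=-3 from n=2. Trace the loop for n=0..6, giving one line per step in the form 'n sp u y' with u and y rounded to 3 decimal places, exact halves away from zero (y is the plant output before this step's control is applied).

0 2 4.500 0.000
1 2 0.469 1.125
2 -3 -8.195 1.017
3 -3 1.198 -1.235
4 -3 -4.734 -0.689
5 -3 -3.295 -1.734
6 -3 -4.740 -2.211

(exact arithmetic carried between steps; '≈' marks a value shown rounded to 6 d.p. or computed from one; I and e_prev carry over from the previous line; the table rounds u and y to 3 d.p., halves away from zero)
n=0: y=0, sp=2, e=sp−y=2; I=2, D=e−e_prev=2; u=0·2+3/4·2+3/2·2=4.5; next y=4/5·0+1/4·4.5=1.125
n=1: y=1.125, sp=2, e=sp−y=0.875; I=2.875, D=e−e_prev=-1.125; u=0·0.875+3/4·2.875+3/2·(-1.125)=0.46875; next y=4/5·1.125+1/4·0.46875≈1.017188
n=2: y≈1.017188, sp=-3, e=sp−y≈-4.017188; I≈-1.142188, D=e−e_prev≈-4.892188; u=0·(-4.017188)+3/4·(-1.142188)+3/2·(-4.892188)≈-8.194922; next y=4/5·1.017188+1/4·(-8.194922)≈-1.234980
n=3: y≈-1.234980, sp=-3, e=sp−y≈-1.765020; I≈-2.907207, D=e−e_prev≈2.252168; u=0·(-1.765020)+3/4·(-2.907207)+3/2·2.252168≈1.197847; next y=4/5·(-1.234980)+1/4·1.197847≈-0.688523
n=4: y≈-0.688523, sp=-3, e=sp−y≈-2.311477; I≈-5.218684, D=e−e_prev≈-0.546458; u=0·(-2.311477)+3/4·(-5.218684)+3/2·(-0.546458)≈-4.733700; next y=4/5·(-0.688523)+1/4·(-4.733700)≈-1.734243
n=5: y≈-1.734243, sp=-3, e=sp−y≈-1.265757; I≈-6.484441, D=e−e_prev≈1.045720; u=0·(-1.265757)+3/4·(-6.484441)+3/2·1.045720≈-3.294750; next y=4/5·(-1.734243)+1/4·(-3.294750)≈-2.211082
n=6: y≈-2.211082, sp=-3, e=sp−y≈-0.788918; I≈-7.273359, D=e−e_prev≈0.476839; u=0·(-0.788918)+3/4·(-7.273359)+3/2·0.476839≈-4.739761; next y=4/5·(-2.211082)+1/4·(-4.739761)≈-2.953806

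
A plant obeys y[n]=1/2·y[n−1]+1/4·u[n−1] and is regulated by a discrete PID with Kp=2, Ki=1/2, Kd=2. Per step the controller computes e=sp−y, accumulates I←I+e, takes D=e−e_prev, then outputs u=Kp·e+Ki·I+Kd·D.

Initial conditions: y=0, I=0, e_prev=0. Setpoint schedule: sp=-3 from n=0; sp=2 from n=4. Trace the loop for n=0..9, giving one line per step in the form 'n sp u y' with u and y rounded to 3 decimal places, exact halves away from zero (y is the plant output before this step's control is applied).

0 -3 -13.500 0.000
1 -3 6.188 -3.375
2 -3 -14.930 -0.141
3 -3 6.589 -3.803
4 2 6.197 -0.254
5 2 -3.122 1.422
6 2 7.232 -0.069
7 2 -3.009 1.773
8 2 8.165 0.134
9 2 -3.063 2.108

(exact arithmetic carried between steps; '≈' marks a value shown rounded to 6 d.p. or computed from one; I and e_prev carry over from the previous line; the table rounds u and y to 3 d.p., halves away from zero)
n=0: y=0, sp=-3, e=sp−y=-3; I=-3, D=e−e_prev=-3; u=2·(-3)+1/2·(-3)+2·(-3)=-13.5; next y=1/2·0+1/4·(-13.5)=-3.375
n=1: y=-3.375, sp=-3, e=sp−y=0.375; I=-2.625, D=e−e_prev=3.375; u=2·0.375+1/2·(-2.625)+2·3.375=6.1875; next y=1/2·(-3.375)+1/4·6.1875=-0.140625
n=2: y=-0.140625, sp=-3, e=sp−y=-2.859375; I=-5.484375, D=e−e_prev=-3.234375; u=2·(-2.859375)+1/2·(-5.484375)+2·(-3.234375)≈-14.929688; next y=1/2·(-0.140625)+1/4·(-14.929688)≈-3.802734
n=3: y≈-3.802734, sp=-3, e=sp−y≈0.802734; I≈-4.681641, D=e−e_prev≈3.662109; u=2·0.802734+1/2·(-4.681641)+2·3.662109≈6.588867; next y=1/2·(-3.802734)+1/4·6.588867≈-0.254150
n=4: y≈-0.254150, sp=2, e=sp−y≈2.254150; I≈-2.427490, D=e−e_prev≈1.451416; u=2·2.254150+1/2·(-2.427490)+2·1.451416≈6.197388; next y=1/2·(-0.254150)+1/4·6.197388≈1.422272
n=5: y≈1.422272, sp=2, e=sp−y≈0.577728; I≈-1.849762, D=e−e_prev≈-1.676422; u=2·0.577728+1/2·(-1.849762)+2·(-1.676422)≈-3.122269; next y=1/2·1.422272+1/4·(-3.122269)≈-0.069431
n=6: y≈-0.069431, sp=2, e=sp−y≈2.069431; I≈0.219669, D=e−e_prev≈1.491703; u=2·2.069431+1/2·0.219669+2·1.491703≈7.232103; next y=1/2·(-0.069431)+1/4·7.232103≈1.773310
n=7: y≈1.773310, sp=2, e=sp−y≈0.226690; I≈0.446359, D=e−e_prev≈-1.842741; u=2·0.226690+1/2·0.446359+2·(-1.842741)≈-3.008924; next y=1/2·1.773310+1/4·(-3.008924)≈0.134424
n=8: y≈0.134424, sp=2, e=sp−y≈1.865576; I≈2.311935, D=e−e_prev≈1.638886; u=2·1.865576+1/2·2.311935+2·1.638886≈8.164891; next y=1/2·0.134424+1/4·8.164891≈2.108435
n=9: y≈2.108435, sp=2, e=sp−y≈-0.108435; I≈2.203500, D=e−e_prev≈-1.974011; u=2·(-0.108435)+1/2·2.203500+2·(-1.974011)≈-3.063141; next y=1/2·2.108435+1/4·(-3.063141)≈0.288432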